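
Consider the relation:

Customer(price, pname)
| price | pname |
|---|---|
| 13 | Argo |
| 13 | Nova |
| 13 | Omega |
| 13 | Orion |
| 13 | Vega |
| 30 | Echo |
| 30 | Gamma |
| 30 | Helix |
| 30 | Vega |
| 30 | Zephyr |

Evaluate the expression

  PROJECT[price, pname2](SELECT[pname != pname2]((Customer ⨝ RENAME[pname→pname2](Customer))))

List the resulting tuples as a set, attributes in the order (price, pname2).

ρ[pname→pname2]: schema becomes (price, pname2); tuples unchanged.
Customer ⋈ RENAME[pname→pname2](Customer) (natural join on price): {(13, Argo, Argo), (13, Argo, Nova), (13, Argo, Omega), (13, Argo, Orion), (13, Argo, Vega), (13, Nova, Argo), (13, Nova, Nova), (13, Nova, Omega), (13, Nova, Orion), (13, Nova, Vega), (13, Omega, Argo), (13, Omega, Nova), (13, Omega, Omega), (13, Omega, Orion), (13, Omega, Vega), (13, Orion, Argo), (13, Orion, Nova), (13, Orion, Omega), (13, Orion, Orion), (13, Orion, Vega), (13, Vega, Argo), (13, Vega, Nova), (13, Vega, Omega), (13, Vega, Orion), (13, Vega, Vega), (30, Echo, Echo), (30, Echo, Gamma), (30, Echo, Helix), (30, Echo, Vega), (30, Echo, Zephyr), (30, Gamma, Echo), (30, Gamma, Gamma), (30, Gamma, Helix), (30, Gamma, Vega), (30, Gamma, Zephyr), (30, Helix, Echo), (30, Helix, Gamma), (30, Helix, Helix), (30, Helix, Vega), (30, Helix, Zephyr), (30, Vega, Echo), (30, Vega, Gamma), (30, Vega, Helix), (30, Vega, Vega), (30, Vega, Zephyr), (30, Zephyr, Echo), (30, Zephyr, Gamma), (30, Zephyr, Helix), (30, Zephyr, Vega), (30, Zephyr, Zephyr)}
Apply σ_{pname != pname2}; surviving tuples: {(13, Argo, Nova), (13, Argo, Omega), (13, Argo, Orion), (13, Argo, Vega), (13, Nova, Argo), (13, Nova, Omega), (13, Nova, Orion), (13, Nova, Vega), (13, Omega, Argo), (13, Omega, Nova), (13, Omega, Orion), (13, Omega, Vega), (13, Orion, Argo), (13, Orion, Nova), (13, Orion, Omega), (13, Orion, Vega), (13, Vega, Argo), (13, Vega, Nova), (13, Vega, Omega), (13, Vega, Orion), (30, Echo, Gamma), (30, Echo, Helix), (30, Echo, Vega), (30, Echo, Zephyr), (30, Gamma, Echo), (30, Gamma, Helix), (30, Gamma, Vega), (30, Gamma, Zephyr), (30, Helix, Echo), (30, Helix, Gamma), (30, Helix, Vega), (30, Helix, Zephyr), (30, Vega, Echo), (30, Vega, Gamma), (30, Vega, Helix), (30, Vega, Zephyr), (30, Zephyr, Echo), (30, Zephyr, Gamma), (30, Zephyr, Helix), (30, Zephyr, Vega)}
Projecting to price, pname2 (30 duplicate(s) eliminated): {(13, Argo), (13, Nova), (13, Omega), (13, Orion), (13, Vega), (30, Echo), (30, Gamma), (30, Helix), (30, Vega), (30, Zephyr)}

{(13, Argo), (13, Nova), (13, Omega), (13, Orion), (13, Vega), (30, Echo), (30, Gamma), (30, Helix), (30, Vega), (30, Zephyr)}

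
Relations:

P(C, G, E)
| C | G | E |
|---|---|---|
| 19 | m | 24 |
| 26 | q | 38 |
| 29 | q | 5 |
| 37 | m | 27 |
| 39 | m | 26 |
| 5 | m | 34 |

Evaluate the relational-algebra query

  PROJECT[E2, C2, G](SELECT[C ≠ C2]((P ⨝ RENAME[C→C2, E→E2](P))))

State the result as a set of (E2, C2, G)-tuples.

ρ[C→C2, E→E2]: schema becomes (C2, G, E2); tuples unchanged.
Natural join on G: {(19, m, 24, 19, 24), (19, m, 24, 37, 27), (19, m, 24, 39, 26), (19, m, 24, 5, 34), (26, q, 38, 26, 38), (26, q, 38, 29, 5), (29, q, 5, 26, 38), (29, q, 5, 29, 5), (37, m, 27, 19, 24), (37, m, 27, 37, 27), (37, m, 27, 39, 26), (37, m, 27, 5, 34), (39, m, 26, 19, 24), (39, m, 26, 37, 27), (39, m, 26, 39, 26), (39, m, 26, 5, 34), (5, m, 34, 19, 24), (5, m, 34, 37, 27), (5, m, 34, 39, 26), (5, m, 34, 5, 34)}
Apply σ_{C ≠ C2}; surviving tuples: {(19, m, 24, 37, 27), (19, m, 24, 39, 26), (19, m, 24, 5, 34), (26, q, 38, 29, 5), (29, q, 5, 26, 38), (37, m, 27, 19, 24), (37, m, 27, 39, 26), (37, m, 27, 5, 34), (39, m, 26, 19, 24), (39, m, 26, 37, 27), (39, m, 26, 5, 34), (5, m, 34, 19, 24), (5, m, 34, 37, 27), (5, m, 34, 39, 26)}
π_{E2, C2, G} gives {(24, 19, m), (26, 39, m), (27, 37, m), (34, 5, m), (38, 26, q), (5, 29, q)} (8 duplicate(s) eliminated).

{(24, 19, m), (26, 39, m), (27, 37, m), (34, 5, m), (38, 26, q), (5, 29, q)}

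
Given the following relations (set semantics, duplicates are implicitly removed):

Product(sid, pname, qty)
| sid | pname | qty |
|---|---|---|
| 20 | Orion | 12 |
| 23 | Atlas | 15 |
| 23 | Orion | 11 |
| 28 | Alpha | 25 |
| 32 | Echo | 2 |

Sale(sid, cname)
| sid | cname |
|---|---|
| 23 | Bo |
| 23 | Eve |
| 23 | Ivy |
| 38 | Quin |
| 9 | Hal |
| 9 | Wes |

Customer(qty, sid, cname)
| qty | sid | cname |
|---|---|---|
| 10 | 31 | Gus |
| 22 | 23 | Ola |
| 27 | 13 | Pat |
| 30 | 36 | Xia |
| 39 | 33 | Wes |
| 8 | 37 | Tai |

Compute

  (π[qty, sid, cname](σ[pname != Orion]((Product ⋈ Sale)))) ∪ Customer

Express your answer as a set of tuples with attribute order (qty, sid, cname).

{(10, 31, Gus), (15, 23, Bo), (15, 23, Eve), (15, 23, Ivy), (22, 23, Ola), (27, 13, Pat), (30, 36, Xia), (39, 33, Wes), (8, 37, Tai)}

Joining Product and Sale on sid yields {(23, Atlas, 15, Bo), (23, Atlas, 15, Eve), (23, Atlas, 15, Ivy), (23, Orion, 11, Bo), (23, Orion, 11, Eve), (23, Orion, 11, Ivy)}.
Selection pname != Orion: {(23, Atlas, 15, Bo), (23, Atlas, 15, Eve), (23, Atlas, 15, Ivy)}
π[qty, sid, cname]: project onto (qty, sid, cname) → {(15, 23, Bo), (15, 23, Eve), (15, 23, Ivy)}
Set union of the two operands is {(10, 31, Gus), (15, 23, Bo), (15, 23, Eve), (15, 23, Ivy), (22, 23, Ola), (27, 13, Pat), (30, 36, Xia), (39, 33, Wes), (8, 37, Tai)}.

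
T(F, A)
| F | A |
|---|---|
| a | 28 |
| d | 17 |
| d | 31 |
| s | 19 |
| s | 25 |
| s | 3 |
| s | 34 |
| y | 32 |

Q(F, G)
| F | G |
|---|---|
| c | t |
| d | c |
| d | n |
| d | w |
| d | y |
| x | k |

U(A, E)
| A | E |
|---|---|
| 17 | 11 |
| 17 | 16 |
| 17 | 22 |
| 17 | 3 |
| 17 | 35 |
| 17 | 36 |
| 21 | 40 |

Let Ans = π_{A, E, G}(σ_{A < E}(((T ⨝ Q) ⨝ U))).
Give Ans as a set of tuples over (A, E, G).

T ⋈ Q (natural join on F): {(d, 17, c), (d, 17, n), (d, 17, w), (d, 17, y), (d, 31, c), (d, 31, n), (d, 31, w), (d, 31, y)}
(T ⨝ Q) ⋈ U (natural join on A): {(d, 17, c, 11), (d, 17, c, 16), (d, 17, c, 22), (d, 17, c, 3), (d, 17, c, 35), (d, 17, c, 36), (d, 17, n, 11), (d, 17, n, 16), (d, 17, n, 22), (d, 17, n, 3), (d, 17, n, 35), (d, 17, n, 36), (d, 17, w, 11), (d, 17, w, 16), (d, 17, w, 22), (d, 17, w, 3), (d, 17, w, 35), (d, 17, w, 36), (d, 17, y, 11), (d, 17, y, 16), (d, 17, y, 22), (d, 17, y, 3), (d, 17, y, 35), (d, 17, y, 36)}
Filtering on A < E leaves {(d, 17, c, 22), (d, 17, c, 35), (d, 17, c, 36), (d, 17, n, 22), (d, 17, n, 35), (d, 17, n, 36), (d, 17, w, 22), (d, 17, w, 35), (d, 17, w, 36), (d, 17, y, 22), (d, 17, y, 35), (d, 17, y, 36)}.
Projecting to A, E, G: {(17, 22, c), (17, 22, n), (17, 22, w), (17, 22, y), (17, 35, c), (17, 35, n), (17, 35, w), (17, 35, y), (17, 36, c), (17, 36, n), (17, 36, w), (17, 36, y)}

{(17, 22, c), (17, 22, n), (17, 22, w), (17, 22, y), (17, 35, c), (17, 35, n), (17, 35, w), (17, 35, y), (17, 36, c), (17, 36, n), (17, 36, w), (17, 36, y)}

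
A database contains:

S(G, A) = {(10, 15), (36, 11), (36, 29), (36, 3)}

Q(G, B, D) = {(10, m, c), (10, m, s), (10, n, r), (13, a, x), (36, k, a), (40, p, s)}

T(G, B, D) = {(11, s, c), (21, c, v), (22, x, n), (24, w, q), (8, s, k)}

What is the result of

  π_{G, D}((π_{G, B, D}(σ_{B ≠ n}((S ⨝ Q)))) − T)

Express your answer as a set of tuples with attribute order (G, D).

Natural join on G: {(10, 15, m, c), (10, 15, m, s), (10, 15, n, r), (36, 11, k, a), (36, 29, k, a), (36, 3, k, a)}
Apply σ_{B ≠ n}; surviving tuples: {(10, 15, m, c), (10, 15, m, s), (36, 11, k, a), (36, 29, k, a), (36, 3, k, a)}
π_{G, B, D} gives {(10, m, c), (10, m, s), (36, k, a)} (2 duplicate(s) eliminated).
Difference: {(10, m, c), (10, m, s), (36, k, a)} with {(11, s, c), (21, c, v), (22, x, n), (24, w, q), (8, s, k)} → {(10, m, c), (10, m, s), (36, k, a)}
π_{G, D} gives {(10, c), (10, s), (36, a)}.

{(10, c), (10, s), (36, a)}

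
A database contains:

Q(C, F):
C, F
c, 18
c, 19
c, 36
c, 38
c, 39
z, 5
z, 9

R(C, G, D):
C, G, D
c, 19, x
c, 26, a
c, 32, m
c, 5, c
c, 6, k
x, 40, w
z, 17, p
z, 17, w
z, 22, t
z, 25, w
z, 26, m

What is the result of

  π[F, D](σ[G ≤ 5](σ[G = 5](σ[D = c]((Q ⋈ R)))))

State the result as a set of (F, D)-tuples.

Natural join on C: {(c, 18, 19, x), (c, 18, 26, a), (c, 18, 32, m), (c, 18, 5, c), (c, 18, 6, k), (c, 19, 19, x), (c, 19, 26, a), (c, 19, 32, m), (c, 19, 5, c), (c, 19, 6, k), (c, 36, 19, x), (c, 36, 26, a), (c, 36, 32, m), (c, 36, 5, c), (c, 36, 6, k), (c, 38, 19, x), (c, 38, 26, a), (c, 38, 32, m), (c, 38, 5, c), (c, 38, 6, k), (c, 39, 19, x), (c, 39, 26, a), (c, 39, 32, m), (c, 39, 5, c), (c, 39, 6, k), (z, 5, 17, p), (z, 5, 17, w), (z, 5, 22, t), (z, 5, 25, w), (z, 5, 26, m), (z, 9, 17, p), (z, 9, 17, w), (z, 9, 22, t), (z, 9, 25, w), (z, 9, 26, m)}
Filtering on D = c leaves {(c, 18, 5, c), (c, 19, 5, c), (c, 36, 5, c), (c, 38, 5, c), (c, 39, 5, c)}.
Filtering on G = 5 leaves {(c, 18, 5, c), (c, 19, 5, c), (c, 36, 5, c), (c, 38, 5, c), (c, 39, 5, c)}.
Filtering on G ≤ 5 leaves {(c, 18, 5, c), (c, 19, 5, c), (c, 36, 5, c), (c, 38, 5, c), (c, 39, 5, c)}.
Keep only column(s) F, D: {(18, c), (19, c), (36, c), (38, c), (39, c)}

{(18, c), (19, c), (36, c), (38, c), (39, c)}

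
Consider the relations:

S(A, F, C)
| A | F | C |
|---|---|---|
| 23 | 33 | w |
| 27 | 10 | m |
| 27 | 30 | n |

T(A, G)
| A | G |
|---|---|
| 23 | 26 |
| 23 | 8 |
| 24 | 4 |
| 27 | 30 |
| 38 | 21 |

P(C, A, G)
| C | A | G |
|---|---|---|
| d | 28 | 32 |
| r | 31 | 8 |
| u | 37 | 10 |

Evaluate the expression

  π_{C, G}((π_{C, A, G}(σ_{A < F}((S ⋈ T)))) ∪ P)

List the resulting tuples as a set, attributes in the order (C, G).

Natural join on A: {(23, 33, w, 26), (23, 33, w, 8), (27, 10, m, 30), (27, 30, n, 30)}
Selection A < F: {(23, 33, w, 26), (23, 33, w, 8), (27, 30, n, 30)}
Keep only column(s) C, A, G: {(n, 27, 30), (w, 23, 26), (w, 23, 8)}
Union: {(n, 27, 30), (w, 23, 26), (w, 23, 8)} with {(d, 28, 32), (r, 31, 8), (u, 37, 10)} → {(d, 28, 32), (n, 27, 30), (r, 31, 8), (u, 37, 10), (w, 23, 26), (w, 23, 8)}
Keep only column(s) C, G: {(d, 32), (n, 30), (r, 8), (u, 10), (w, 26), (w, 8)}

{(d, 32), (n, 30), (r, 8), (u, 10), (w, 26), (w, 8)}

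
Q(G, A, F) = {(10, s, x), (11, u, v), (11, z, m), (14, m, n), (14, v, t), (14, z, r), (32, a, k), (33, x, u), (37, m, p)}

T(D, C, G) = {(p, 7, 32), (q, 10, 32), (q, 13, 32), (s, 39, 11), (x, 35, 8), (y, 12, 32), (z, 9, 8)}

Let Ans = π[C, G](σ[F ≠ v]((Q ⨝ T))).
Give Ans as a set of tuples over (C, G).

{(10, 32), (12, 32), (13, 32), (39, 11), (7, 32)}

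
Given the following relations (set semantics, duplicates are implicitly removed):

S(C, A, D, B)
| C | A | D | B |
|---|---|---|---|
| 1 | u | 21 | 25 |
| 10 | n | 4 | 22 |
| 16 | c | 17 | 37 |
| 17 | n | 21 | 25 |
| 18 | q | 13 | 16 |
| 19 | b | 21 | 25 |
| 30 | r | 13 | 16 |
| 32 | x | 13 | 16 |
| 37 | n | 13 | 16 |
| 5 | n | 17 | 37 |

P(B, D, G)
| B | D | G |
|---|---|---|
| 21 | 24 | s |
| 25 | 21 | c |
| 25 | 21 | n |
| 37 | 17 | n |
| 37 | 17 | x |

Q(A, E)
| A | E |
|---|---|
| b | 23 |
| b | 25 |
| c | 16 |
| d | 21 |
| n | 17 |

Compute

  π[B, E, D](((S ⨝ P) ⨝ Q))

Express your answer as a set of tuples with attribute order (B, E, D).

{(25, 17, 21), (25, 23, 21), (25, 25, 21), (37, 16, 17), (37, 17, 17)}

Natural join on D, B: {(1, u, 21, 25, c), (1, u, 21, 25, n), (16, c, 17, 37, n), (16, c, 17, 37, x), (17, n, 21, 25, c), (17, n, 21, 25, n), (19, b, 21, 25, c), (19, b, 21, 25, n), (5, n, 17, 37, n), (5, n, 17, 37, x)}
Natural join on A: {(16, c, 17, 37, n, 16), (16, c, 17, 37, x, 16), (17, n, 21, 25, c, 17), (17, n, 21, 25, n, 17), (19, b, 21, 25, c, 23), (19, b, 21, 25, c, 25), (19, b, 21, 25, n, 23), (19, b, 21, 25, n, 25), (5, n, 17, 37, n, 17), (5, n, 17, 37, x, 17)}
Projecting to B, E, D (5 duplicate(s) eliminated): {(25, 17, 21), (25, 23, 21), (25, 25, 21), (37, 16, 17), (37, 17, 17)}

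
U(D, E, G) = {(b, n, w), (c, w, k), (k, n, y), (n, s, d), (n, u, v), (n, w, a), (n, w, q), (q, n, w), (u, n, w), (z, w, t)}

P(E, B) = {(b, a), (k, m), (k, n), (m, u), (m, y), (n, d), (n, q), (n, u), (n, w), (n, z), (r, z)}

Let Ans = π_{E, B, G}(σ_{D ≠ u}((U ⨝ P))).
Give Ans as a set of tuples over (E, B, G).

{(n, d, w), (n, d, y), (n, q, w), (n, q, y), (n, u, w), (n, u, y), (n, w, w), (n, w, y), (n, z, w), (n, z, y)}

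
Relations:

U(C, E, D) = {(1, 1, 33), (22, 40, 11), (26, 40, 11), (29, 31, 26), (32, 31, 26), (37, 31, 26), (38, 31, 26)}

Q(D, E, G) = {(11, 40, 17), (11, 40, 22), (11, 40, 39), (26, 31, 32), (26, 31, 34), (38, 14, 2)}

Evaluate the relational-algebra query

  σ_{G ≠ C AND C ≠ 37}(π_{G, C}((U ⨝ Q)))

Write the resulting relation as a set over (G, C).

{(17, 22), (17, 26), (22, 26), (32, 29), (32, 38), (34, 29), (34, 32), (34, 38), (39, 22), (39, 26)}

U ⋈ Q (natural join on E, D): {(22, 40, 11, 17), (22, 40, 11, 22), (22, 40, 11, 39), (26, 40, 11, 17), (26, 40, 11, 22), (26, 40, 11, 39), (29, 31, 26, 32), (29, 31, 26, 34), (32, 31, 26, 32), (32, 31, 26, 34), (37, 31, 26, 32), (37, 31, 26, 34), (38, 31, 26, 32), (38, 31, 26, 34)}
π[G, C]: project onto (G, C) → {(17, 22), (17, 26), (22, 22), (22, 26), (32, 29), (32, 32), (32, 37), (32, 38), (34, 29), (34, 32), (34, 37), (34, 38), (39, 22), (39, 26)}
σ[G ≠ C AND C ≠ 37]: keep tuples satisfying G ≠ C AND C ≠ 37 → {(17, 22), (17, 26), (22, 26), (32, 29), (32, 38), (34, 29), (34, 32), (34, 38), (39, 22), (39, 26)}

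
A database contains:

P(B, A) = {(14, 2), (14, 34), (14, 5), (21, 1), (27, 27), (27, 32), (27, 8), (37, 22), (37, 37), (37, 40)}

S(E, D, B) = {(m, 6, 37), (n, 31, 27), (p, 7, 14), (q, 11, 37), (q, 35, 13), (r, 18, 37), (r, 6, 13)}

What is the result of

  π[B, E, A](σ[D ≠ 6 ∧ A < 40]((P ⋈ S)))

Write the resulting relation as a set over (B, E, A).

{(14, p, 2), (14, p, 34), (14, p, 5), (27, n, 27), (27, n, 32), (27, n, 8), (37, q, 22), (37, q, 37), (37, r, 22), (37, r, 37)}

Natural join on B: {(14, 2, p, 7), (14, 34, p, 7), (14, 5, p, 7), (27, 27, n, 31), (27, 32, n, 31), (27, 8, n, 31), (37, 22, m, 6), (37, 22, q, 11), (37, 22, r, 18), (37, 37, m, 6), (37, 37, q, 11), (37, 37, r, 18), (37, 40, m, 6), (37, 40, q, 11), (37, 40, r, 18)}
σ[D ≠ 6 ∧ A < 40]: keep tuples satisfying D ≠ 6 ∧ A < 40 → {(14, 2, p, 7), (14, 34, p, 7), (14, 5, p, 7), (27, 27, n, 31), (27, 32, n, 31), (27, 8, n, 31), (37, 22, q, 11), (37, 22, r, 18), (37, 37, q, 11), (37, 37, r, 18)}
Projecting to B, E, A: {(14, p, 2), (14, p, 34), (14, p, 5), (27, n, 27), (27, n, 32), (27, n, 8), (37, q, 22), (37, q, 37), (37, r, 22), (37, r, 37)}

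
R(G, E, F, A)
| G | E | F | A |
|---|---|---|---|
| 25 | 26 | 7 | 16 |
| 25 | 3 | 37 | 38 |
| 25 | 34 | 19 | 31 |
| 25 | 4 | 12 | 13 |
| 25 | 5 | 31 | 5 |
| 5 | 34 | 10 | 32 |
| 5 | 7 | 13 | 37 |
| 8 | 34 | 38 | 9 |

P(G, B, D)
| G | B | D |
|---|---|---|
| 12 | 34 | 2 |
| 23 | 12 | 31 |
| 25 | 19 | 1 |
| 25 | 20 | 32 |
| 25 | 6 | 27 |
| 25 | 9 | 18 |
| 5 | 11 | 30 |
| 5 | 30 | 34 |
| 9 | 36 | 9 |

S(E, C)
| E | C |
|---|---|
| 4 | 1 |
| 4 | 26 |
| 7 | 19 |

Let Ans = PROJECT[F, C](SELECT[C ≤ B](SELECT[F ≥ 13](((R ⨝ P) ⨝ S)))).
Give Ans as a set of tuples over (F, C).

Joining R and P on G yields {(25, 26, 7, 16, 19, 1), (25, 26, 7, 16, 20, 32), (25, 26, 7, 16, 6, 27), (25, 26, 7, 16, 9, 18), (25, 3, 37, 38, 19, 1), (25, 3, 37, 38, 20, 32), (25, 3, 37, 38, 6, 27), (25, 3, 37, 38, 9, 18), (25, 34, 19, 31, 19, 1), (25, 34, 19, 31, 20, 32), (25, 34, 19, 31, 6, 27), (25, 34, 19, 31, 9, 18), (25, 4, 12, 13, 19, 1), (25, 4, 12, 13, 20, 32), (25, 4, 12, 13, 6, 27), (25, 4, 12, 13, 9, 18), (25, 5, 31, 5, 19, 1), (25, 5, 31, 5, 20, 32), (25, 5, 31, 5, 6, 27), (25, 5, 31, 5, 9, 18), (5, 34, 10, 32, 11, 30), (5, 34, 10, 32, 30, 34), (5, 7, 13, 37, 11, 30), (5, 7, 13, 37, 30, 34)}.
Joining (R ⨝ P) and S on E yields {(25, 4, 12, 13, 19, 1, 1), (25, 4, 12, 13, 19, 1, 26), (25, 4, 12, 13, 20, 32, 1), (25, 4, 12, 13, 20, 32, 26), (25, 4, 12, 13, 6, 27, 1), (25, 4, 12, 13, 6, 27, 26), (25, 4, 12, 13, 9, 18, 1), (25, 4, 12, 13, 9, 18, 26), (5, 7, 13, 37, 11, 30, 19), (5, 7, 13, 37, 30, 34, 19)}.
Apply σ_{F ≥ 13}; surviving tuples: {(5, 7, 13, 37, 11, 30, 19), (5, 7, 13, 37, 30, 34, 19)}
Apply σ_{C ≤ B}; surviving tuples: {(5, 7, 13, 37, 30, 34, 19)}
Keep only column(s) F, C: {(13, 19)}

{(13, 19)}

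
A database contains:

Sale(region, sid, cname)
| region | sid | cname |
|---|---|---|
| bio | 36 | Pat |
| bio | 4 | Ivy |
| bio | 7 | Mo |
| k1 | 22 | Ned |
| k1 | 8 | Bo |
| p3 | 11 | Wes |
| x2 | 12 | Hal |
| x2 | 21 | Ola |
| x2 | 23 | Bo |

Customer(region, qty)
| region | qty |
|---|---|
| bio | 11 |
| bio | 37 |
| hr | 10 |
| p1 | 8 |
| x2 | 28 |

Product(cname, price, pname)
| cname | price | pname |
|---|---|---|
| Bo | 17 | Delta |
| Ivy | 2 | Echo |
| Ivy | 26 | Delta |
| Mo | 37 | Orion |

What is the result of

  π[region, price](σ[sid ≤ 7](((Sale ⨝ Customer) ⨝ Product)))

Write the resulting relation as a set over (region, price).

{(bio, 2), (bio, 26), (bio, 37)}

Natural join on region: {(bio, 36, Pat, 11), (bio, 36, Pat, 37), (bio, 4, Ivy, 11), (bio, 4, Ivy, 37), (bio, 7, Mo, 11), (bio, 7, Mo, 37), (x2, 12, Hal, 28), (x2, 21, Ola, 28), (x2, 23, Bo, 28)}
Natural join on cname: {(bio, 4, Ivy, 11, 2, Echo), (bio, 4, Ivy, 11, 26, Delta), (bio, 4, Ivy, 37, 2, Echo), (bio, 4, Ivy, 37, 26, Delta), (bio, 7, Mo, 11, 37, Orion), (bio, 7, Mo, 37, 37, Orion), (x2, 23, Bo, 28, 17, Delta)}
Apply σ_{sid ≤ 7}; surviving tuples: {(bio, 4, Ivy, 11, 2, Echo), (bio, 4, Ivy, 11, 26, Delta), (bio, 4, Ivy, 37, 2, Echo), (bio, 4, Ivy, 37, 26, Delta), (bio, 7, Mo, 11, 37, Orion), (bio, 7, Mo, 37, 37, Orion)}
Keep only column(s) region, price (3 duplicate(s) eliminated): {(bio, 2), (bio, 26), (bio, 37)}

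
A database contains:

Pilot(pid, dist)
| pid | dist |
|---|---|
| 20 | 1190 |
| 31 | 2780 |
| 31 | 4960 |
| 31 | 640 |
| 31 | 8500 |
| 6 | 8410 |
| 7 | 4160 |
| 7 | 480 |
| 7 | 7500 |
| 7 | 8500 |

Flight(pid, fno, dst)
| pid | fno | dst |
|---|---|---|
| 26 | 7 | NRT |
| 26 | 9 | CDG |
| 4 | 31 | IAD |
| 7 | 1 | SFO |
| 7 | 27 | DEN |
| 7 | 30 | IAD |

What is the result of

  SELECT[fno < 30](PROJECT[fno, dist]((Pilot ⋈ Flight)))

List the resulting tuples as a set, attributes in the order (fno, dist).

{(1, 4160), (1, 480), (1, 7500), (1, 8500), (27, 4160), (27, 480), (27, 7500), (27, 8500)}

Joining Pilot and Flight on pid yields {(7, 4160, 1, SFO), (7, 4160, 27, DEN), (7, 4160, 30, IAD), (7, 480, 1, SFO), (7, 480, 27, DEN), (7, 480, 30, IAD), (7, 7500, 1, SFO), (7, 7500, 27, DEN), (7, 7500, 30, IAD), (7, 8500, 1, SFO), (7, 8500, 27, DEN), (7, 8500, 30, IAD)}.
Projecting to fno, dist: {(1, 4160), (1, 480), (1, 7500), (1, 8500), (27, 4160), (27, 480), (27, 7500), (27, 8500), (30, 4160), (30, 480), (30, 7500), (30, 8500)}
Filtering on fno < 30 leaves {(1, 4160), (1, 480), (1, 7500), (1, 8500), (27, 4160), (27, 480), (27, 7500), (27, 8500)}.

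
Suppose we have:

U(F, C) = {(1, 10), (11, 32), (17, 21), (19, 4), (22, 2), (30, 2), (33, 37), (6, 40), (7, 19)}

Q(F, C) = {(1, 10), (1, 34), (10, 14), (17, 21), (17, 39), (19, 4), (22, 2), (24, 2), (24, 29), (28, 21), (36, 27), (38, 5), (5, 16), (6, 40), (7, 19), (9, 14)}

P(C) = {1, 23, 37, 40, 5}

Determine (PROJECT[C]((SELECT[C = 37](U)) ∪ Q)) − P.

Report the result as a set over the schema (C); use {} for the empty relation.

Filtering on C = 37 leaves {(33, 37)}.
Union: {(33, 37)} with {(1, 10), (1, 34), (10, 14), (17, 21), (17, 39), (19, 4), (22, 2), (24, 2), (24, 29), (28, 21), (36, 27), (38, 5), (5, 16), (6, 40), (7, 19), (9, 14)} → {(1, 10), (1, 34), (10, 14), (17, 21), (17, 39), (19, 4), (22, 2), (24, 2), (24, 29), (28, 21), (33, 37), (36, 27), (38, 5), (5, 16), (6, 40), (7, 19), (9, 14)}
Keep only column(s) C (3 duplicate(s) eliminated): {10, 14, 16, 19, 2, 21, 27, 29, 34, 37, 39, 4, 40, 5}
Difference: {10, 14, 16, 19, 2, 21, 27, 29, 34, 37, 39, 4, 40, 5} with {1, 23, 37, 40, 5} → {10, 14, 16, 19, 2, 21, 27, 29, 34, 39, 4}

{10, 14, 16, 19, 2, 21, 27, 29, 34, 39, 4}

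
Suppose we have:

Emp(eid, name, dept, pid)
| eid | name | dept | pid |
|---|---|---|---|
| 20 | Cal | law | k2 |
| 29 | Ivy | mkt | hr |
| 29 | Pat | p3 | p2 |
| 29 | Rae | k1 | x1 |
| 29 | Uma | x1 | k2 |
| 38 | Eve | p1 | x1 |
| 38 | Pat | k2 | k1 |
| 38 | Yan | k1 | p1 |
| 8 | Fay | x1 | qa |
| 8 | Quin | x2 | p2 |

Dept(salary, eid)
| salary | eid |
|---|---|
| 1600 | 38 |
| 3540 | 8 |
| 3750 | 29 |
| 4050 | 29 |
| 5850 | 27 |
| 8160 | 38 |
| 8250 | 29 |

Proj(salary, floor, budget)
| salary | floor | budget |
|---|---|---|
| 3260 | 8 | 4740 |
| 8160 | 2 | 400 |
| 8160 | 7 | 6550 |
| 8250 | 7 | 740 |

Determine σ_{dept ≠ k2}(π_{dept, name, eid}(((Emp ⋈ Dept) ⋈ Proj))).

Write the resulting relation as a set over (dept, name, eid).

{(k1, Rae, 29), (k1, Yan, 38), (mkt, Ivy, 29), (p1, Eve, 38), (p3, Pat, 29), (x1, Uma, 29)}

Joining Emp and Dept on eid yields {(29, Ivy, mkt, hr, 3750), (29, Ivy, mkt, hr, 4050), (29, Ivy, mkt, hr, 8250), (29, Pat, p3, p2, 3750), (29, Pat, p3, p2, 4050), (29, Pat, p3, p2, 8250), (29, Rae, k1, x1, 3750), (29, Rae, k1, x1, 4050), (29, Rae, k1, x1, 8250), (29, Uma, x1, k2, 3750), (29, Uma, x1, k2, 4050), (29, Uma, x1, k2, 8250), (38, Eve, p1, x1, 1600), (38, Eve, p1, x1, 8160), (38, Pat, k2, k1, 1600), (38, Pat, k2, k1, 8160), (38, Yan, k1, p1, 1600), (38, Yan, k1, p1, 8160), (8, Fay, x1, qa, 3540), (8, Quin, x2, p2, 3540)}.
Joining (Emp ⋈ Dept) and Proj on salary yields {(29, Ivy, mkt, hr, 8250, 7, 740), (29, Pat, p3, p2, 8250, 7, 740), (29, Rae, k1, x1, 8250, 7, 740), (29, Uma, x1, k2, 8250, 7, 740), (38, Eve, p1, x1, 8160, 2, 400), (38, Eve, p1, x1, 8160, 7, 6550), (38, Pat, k2, k1, 8160, 2, 400), (38, Pat, k2, k1, 8160, 7, 6550), (38, Yan, k1, p1, 8160, 2, 400), (38, Yan, k1, p1, 8160, 7, 6550)}.
Projecting to dept, name, eid (3 duplicate(s) eliminated): {(k1, Rae, 29), (k1, Yan, 38), (k2, Pat, 38), (mkt, Ivy, 29), (p1, Eve, 38), (p3, Pat, 29), (x1, Uma, 29)}
σ[dept ≠ k2]: keep tuples satisfying dept ≠ k2 → {(k1, Rae, 29), (k1, Yan, 38), (mkt, Ivy, 29), (p1, Eve, 38), (p3, Pat, 29), (x1, Uma, 29)}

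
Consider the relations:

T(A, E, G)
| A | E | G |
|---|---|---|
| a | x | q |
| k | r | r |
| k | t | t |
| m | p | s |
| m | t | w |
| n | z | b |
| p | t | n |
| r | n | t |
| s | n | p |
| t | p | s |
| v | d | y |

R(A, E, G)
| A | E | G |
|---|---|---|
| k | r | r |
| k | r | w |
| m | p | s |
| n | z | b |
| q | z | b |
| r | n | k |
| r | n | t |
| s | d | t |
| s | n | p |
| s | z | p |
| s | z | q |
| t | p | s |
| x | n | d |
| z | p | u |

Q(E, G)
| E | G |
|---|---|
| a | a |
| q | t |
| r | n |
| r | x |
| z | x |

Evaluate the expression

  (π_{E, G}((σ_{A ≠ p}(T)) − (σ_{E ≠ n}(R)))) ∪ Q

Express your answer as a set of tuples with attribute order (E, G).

{(a, a), (d, y), (n, p), (n, t), (q, t), (r, n), (r, x), (t, t), (t, w), (x, q), (z, x)}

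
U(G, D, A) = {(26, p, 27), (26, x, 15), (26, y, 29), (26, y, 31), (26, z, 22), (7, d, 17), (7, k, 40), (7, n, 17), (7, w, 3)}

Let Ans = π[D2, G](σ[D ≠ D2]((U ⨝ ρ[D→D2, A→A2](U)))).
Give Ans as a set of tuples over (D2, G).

ρ[D→D2, A→A2]: schema becomes (G, D2, A2); tuples unchanged.
U ⋈ ρ[D→D2, A→A2](U) (natural join on G): {(26, p, 27, p, 27), (26, p, 27, x, 15), (26, p, 27, y, 29), (26, p, 27, y, 31), (26, p, 27, z, 22), (26, x, 15, p, 27), (26, x, 15, x, 15), (26, x, 15, y, 29), (26, x, 15, y, 31), (26, x, 15, z, 22), (26, y, 29, p, 27), (26, y, 29, x, 15), (26, y, 29, y, 29), (26, y, 29, y, 31), (26, y, 29, z, 22), (26, y, 31, p, 27), (26, y, 31, x, 15), (26, y, 31, y, 29), (26, y, 31, y, 31), (26, y, 31, z, 22), (26, z, 22, p, 27), (26, z, 22, x, 15), (26, z, 22, y, 29), (26, z, 22, y, 31), (26, z, 22, z, 22), (7, d, 17, d, 17), (7, d, 17, k, 40), (7, d, 17, n, 17), (7, d, 17, w, 3), (7, k, 40, d, 17), (7, k, 40, k, 40), (7, k, 40, n, 17), (7, k, 40, w, 3), (7, n, 17, d, 17), (7, n, 17, k, 40), (7, n, 17, n, 17), (7, n, 17, w, 3), (7, w, 3, d, 17), (7, w, 3, k, 40), (7, w, 3, n, 17), (7, w, 3, w, 3)}
Apply σ_{D ≠ D2}; surviving tuples: {(26, p, 27, x, 15), (26, p, 27, y, 29), (26, p, 27, y, 31), (26, p, 27, z, 22), (26, x, 15, p, 27), (26, x, 15, y, 29), (26, x, 15, y, 31), (26, x, 15, z, 22), (26, y, 29, p, 27), (26, y, 29, x, 15), (26, y, 29, z, 22), (26, y, 31, p, 27), (26, y, 31, x, 15), (26, y, 31, z, 22), (26, z, 22, p, 27), (26, z, 22, x, 15), (26, z, 22, y, 29), (26, z, 22, y, 31), (7, d, 17, k, 40), (7, d, 17, n, 17), (7, d, 17, w, 3), (7, k, 40, d, 17), (7, k, 40, n, 17), (7, k, 40, w, 3), (7, n, 17, d, 17), (7, n, 17, k, 40), (7, n, 17, w, 3), (7, w, 3, d, 17), (7, w, 3, k, 40), (7, w, 3, n, 17)}
Projecting to D2, G (22 duplicate(s) eliminated): {(d, 7), (k, 7), (n, 7), (p, 26), (w, 7), (x, 26), (y, 26), (z, 26)}

{(d, 7), (k, 7), (n, 7), (p, 26), (w, 7), (x, 26), (y, 26), (z, 26)}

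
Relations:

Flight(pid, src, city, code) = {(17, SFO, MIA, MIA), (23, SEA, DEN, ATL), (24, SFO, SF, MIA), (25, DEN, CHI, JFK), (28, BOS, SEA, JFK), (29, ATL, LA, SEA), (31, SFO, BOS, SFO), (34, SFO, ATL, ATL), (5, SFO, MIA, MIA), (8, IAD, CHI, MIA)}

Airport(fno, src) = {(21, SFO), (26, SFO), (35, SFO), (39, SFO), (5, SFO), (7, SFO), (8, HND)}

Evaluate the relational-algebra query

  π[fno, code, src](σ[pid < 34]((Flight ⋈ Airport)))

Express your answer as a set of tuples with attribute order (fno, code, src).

{(21, MIA, SFO), (21, SFO, SFO), (26, MIA, SFO), (26, SFO, SFO), (35, MIA, SFO), (35, SFO, SFO), (39, MIA, SFO), (39, SFO, SFO), (5, MIA, SFO), (5, SFO, SFO), (7, MIA, SFO), (7, SFO, SFO)}

Natural join on src: {(17, SFO, MIA, MIA, 21), (17, SFO, MIA, MIA, 26), (17, SFO, MIA, MIA, 35), (17, SFO, MIA, MIA, 39), (17, SFO, MIA, MIA, 5), (17, SFO, MIA, MIA, 7), (24, SFO, SF, MIA, 21), (24, SFO, SF, MIA, 26), (24, SFO, SF, MIA, 35), (24, SFO, SF, MIA, 39), (24, SFO, SF, MIA, 5), (24, SFO, SF, MIA, 7), (31, SFO, BOS, SFO, 21), (31, SFO, BOS, SFO, 26), (31, SFO, BOS, SFO, 35), (31, SFO, BOS, SFO, 39), (31, SFO, BOS, SFO, 5), (31, SFO, BOS, SFO, 7), (34, SFO, ATL, ATL, 21), (34, SFO, ATL, ATL, 26), (34, SFO, ATL, ATL, 35), (34, SFO, ATL, ATL, 39), (34, SFO, ATL, ATL, 5), (34, SFO, ATL, ATL, 7), (5, SFO, MIA, MIA, 21), (5, SFO, MIA, MIA, 26), (5, SFO, MIA, MIA, 35), (5, SFO, MIA, MIA, 39), (5, SFO, MIA, MIA, 5), (5, SFO, MIA, MIA, 7)}
Apply σ_{pid < 34}; surviving tuples: {(17, SFO, MIA, MIA, 21), (17, SFO, MIA, MIA, 26), (17, SFO, MIA, MIA, 35), (17, SFO, MIA, MIA, 39), (17, SFO, MIA, MIA, 5), (17, SFO, MIA, MIA, 7), (24, SFO, SF, MIA, 21), (24, SFO, SF, MIA, 26), (24, SFO, SF, MIA, 35), (24, SFO, SF, MIA, 39), (24, SFO, SF, MIA, 5), (24, SFO, SF, MIA, 7), (31, SFO, BOS, SFO, 21), (31, SFO, BOS, SFO, 26), (31, SFO, BOS, SFO, 35), (31, SFO, BOS, SFO, 39), (31, SFO, BOS, SFO, 5), (31, SFO, BOS, SFO, 7), (5, SFO, MIA, MIA, 21), (5, SFO, MIA, MIA, 26), (5, SFO, MIA, MIA, 35), (5, SFO, MIA, MIA, 39), (5, SFO, MIA, MIA, 5), (5, SFO, MIA, MIA, 7)}
Keep only column(s) fno, code, src (12 duplicate(s) eliminated): {(21, MIA, SFO), (21, SFO, SFO), (26, MIA, SFO), (26, SFO, SFO), (35, MIA, SFO), (35, SFO, SFO), (39, MIA, SFO), (39, SFO, SFO), (5, MIA, SFO), (5, SFO, SFO), (7, MIA, SFO), (7, SFO, SFO)}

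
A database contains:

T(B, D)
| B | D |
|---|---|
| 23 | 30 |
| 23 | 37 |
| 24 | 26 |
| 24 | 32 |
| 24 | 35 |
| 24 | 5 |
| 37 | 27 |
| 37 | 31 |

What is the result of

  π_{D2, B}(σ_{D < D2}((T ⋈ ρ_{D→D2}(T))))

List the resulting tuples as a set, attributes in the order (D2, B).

{(26, 24), (31, 37), (32, 24), (35, 24), (37, 23)}

ρ[D→D2]: schema becomes (B, D2); tuples unchanged.
Joining T and ρ_{D→D2}(T) on B yields {(23, 30, 30), (23, 30, 37), (23, 37, 30), (23, 37, 37), (24, 26, 26), (24, 26, 32), (24, 26, 35), (24, 26, 5), (24, 32, 26), (24, 32, 32), (24, 32, 35), (24, 32, 5), (24, 35, 26), (24, 35, 32), (24, 35, 35), (24, 35, 5), (24, 5, 26), (24, 5, 32), (24, 5, 35), (24, 5, 5), (37, 27, 27), (37, 27, 31), (37, 31, 27), (37, 31, 31)}.
σ[D < D2]: keep tuples satisfying D < D2 → {(23, 30, 37), (24, 26, 32), (24, 26, 35), (24, 32, 35), (24, 5, 26), (24, 5, 32), (24, 5, 35), (37, 27, 31)}
π[D2, B]: project onto (D2, B) (3 duplicate(s) eliminated) → {(26, 24), (31, 37), (32, 24), (35, 24), (37, 23)}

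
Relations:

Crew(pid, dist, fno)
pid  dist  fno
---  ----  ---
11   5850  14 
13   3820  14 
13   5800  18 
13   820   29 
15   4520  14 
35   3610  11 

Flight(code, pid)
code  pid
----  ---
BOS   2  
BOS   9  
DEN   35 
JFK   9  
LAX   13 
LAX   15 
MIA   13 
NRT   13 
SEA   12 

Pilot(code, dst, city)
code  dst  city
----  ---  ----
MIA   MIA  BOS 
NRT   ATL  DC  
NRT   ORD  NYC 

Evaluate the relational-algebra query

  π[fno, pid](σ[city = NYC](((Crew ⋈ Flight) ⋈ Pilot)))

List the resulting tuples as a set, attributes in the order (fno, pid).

Joining Crew and Flight on pid yields {(13, 3820, 14, LAX), (13, 3820, 14, MIA), (13, 3820, 14, NRT), (13, 5800, 18, LAX), (13, 5800, 18, MIA), (13, 5800, 18, NRT), (13, 820, 29, LAX), (13, 820, 29, MIA), (13, 820, 29, NRT), (15, 4520, 14, LAX), (35, 3610, 11, DEN)}.
Joining (Crew ⋈ Flight) and Pilot on code yields {(13, 3820, 14, MIA, MIA, BOS), (13, 3820, 14, NRT, ATL, DC), (13, 3820, 14, NRT, ORD, NYC), (13, 5800, 18, MIA, MIA, BOS), (13, 5800, 18, NRT, ATL, DC), (13, 5800, 18, NRT, ORD, NYC), (13, 820, 29, MIA, MIA, BOS), (13, 820, 29, NRT, ATL, DC), (13, 820, 29, NRT, ORD, NYC)}.
Apply σ_{city = NYC}; surviving tuples: {(13, 3820, 14, NRT, ORD, NYC), (13, 5800, 18, NRT, ORD, NYC), (13, 820, 29, NRT, ORD, NYC)}
π_{fno, pid} gives {(14, 13), (18, 13), (29, 13)}.

{(14, 13), (18, 13), (29, 13)}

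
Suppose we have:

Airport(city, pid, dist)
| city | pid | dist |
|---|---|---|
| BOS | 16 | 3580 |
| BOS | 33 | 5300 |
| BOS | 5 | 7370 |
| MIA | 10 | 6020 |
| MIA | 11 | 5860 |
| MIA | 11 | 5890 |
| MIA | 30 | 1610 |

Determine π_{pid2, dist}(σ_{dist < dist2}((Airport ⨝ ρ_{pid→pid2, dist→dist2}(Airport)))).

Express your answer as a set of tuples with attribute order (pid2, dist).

{(10, 1610), (10, 5860), (10, 5890), (11, 1610), (11, 5860), (33, 3580), (5, 3580), (5, 5300)}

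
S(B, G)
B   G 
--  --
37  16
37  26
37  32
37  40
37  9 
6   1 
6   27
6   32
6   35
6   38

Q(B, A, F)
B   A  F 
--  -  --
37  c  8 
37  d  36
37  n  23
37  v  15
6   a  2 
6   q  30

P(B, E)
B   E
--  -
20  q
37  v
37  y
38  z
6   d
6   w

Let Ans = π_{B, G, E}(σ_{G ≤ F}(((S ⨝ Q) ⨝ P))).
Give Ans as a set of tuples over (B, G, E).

{(37, 16, v), (37, 16, y), (37, 26, v), (37, 26, y), (37, 32, v), (37, 32, y), (37, 9, v), (37, 9, y), (6, 1, d), (6, 1, w), (6, 27, d), (6, 27, w)}

Natural join on B: {(37, 16, c, 8), (37, 16, d, 36), (37, 16, n, 23), (37, 16, v, 15), (37, 26, c, 8), (37, 26, d, 36), (37, 26, n, 23), (37, 26, v, 15), (37, 32, c, 8), (37, 32, d, 36), (37, 32, n, 23), (37, 32, v, 15), (37, 40, c, 8), (37, 40, d, 36), (37, 40, n, 23), (37, 40, v, 15), (37, 9, c, 8), (37, 9, d, 36), (37, 9, n, 23), (37, 9, v, 15), (6, 1, a, 2), (6, 1, q, 30), (6, 27, a, 2), (6, 27, q, 30), (6, 32, a, 2), (6, 32, q, 30), (6, 35, a, 2), (6, 35, q, 30), (6, 38, a, 2), (6, 38, q, 30)}
Natural join on B: {(37, 16, c, 8, v), (37, 16, c, 8, y), (37, 16, d, 36, v), (37, 16, d, 36, y), (37, 16, n, 23, v), (37, 16, n, 23, y), (37, 16, v, 15, v), (37, 16, v, 15, y), (37, 26, c, 8, v), (37, 26, c, 8, y), (37, 26, d, 36, v), (37, 26, d, 36, y), (37, 26, n, 23, v), (37, 26, n, 23, y), (37, 26, v, 15, v), (37, 26, v, 15, y), (37, 32, c, 8, v), (37, 32, c, 8, y), (37, 32, d, 36, v), (37, 32, d, 36, y), (37, 32, n, 23, v), (37, 32, n, 23, y), (37, 32, v, 15, v), (37, 32, v, 15, y), (37, 40, c, 8, v), (37, 40, c, 8, y), (37, 40, d, 36, v), (37, 40, d, 36, y), (37, 40, n, 23, v), (37, 40, n, 23, y), (37, 40, v, 15, v), (37, 40, v, 15, y), (37, 9, c, 8, v), (37, 9, c, 8, y), (37, 9, d, 36, v), (37, 9, d, 36, y), (37, 9, n, 23, v), (37, 9, n, 23, y), (37, 9, v, 15, v), (37, 9, v, 15, y), (6, 1, a, 2, d), (6, 1, a, 2, w), (6, 1, q, 30, d), (6, 1, q, 30, w), (6, 27, a, 2, d), (6, 27, a, 2, w), (6, 27, q, 30, d), (6, 27, q, 30, w), (6, 32, a, 2, d), (6, 32, a, 2, w), (6, 32, q, 30, d), (6, 32, q, 30, w), (6, 35, a, 2, d), (6, 35, a, 2, w), (6, 35, q, 30, d), (6, 35, q, 30, w), (6, 38, a, 2, d), (6, 38, a, 2, w), (6, 38, q, 30, d), (6, 38, q, 30, w)}
Filtering on G ≤ F leaves {(37, 16, d, 36, v), (37, 16, d, 36, y), (37, 16, n, 23, v), (37, 16, n, 23, y), (37, 26, d, 36, v), (37, 26, d, 36, y), (37, 32, d, 36, v), (37, 32, d, 36, y), (37, 9, d, 36, v), (37, 9, d, 36, y), (37, 9, n, 23, v), (37, 9, n, 23, y), (37, 9, v, 15, v), (37, 9, v, 15, y), (6, 1, a, 2, d), (6, 1, a, 2, w), (6, 1, q, 30, d), (6, 1, q, 30, w), (6, 27, q, 30, d), (6, 27, q, 30, w)}.
π_{B, G, E} gives {(37, 16, v), (37, 16, y), (37, 26, v), (37, 26, y), (37, 32, v), (37, 32, y), (37, 9, v), (37, 9, y), (6, 1, d), (6, 1, w), (6, 27, d), (6, 27, w)} (8 duplicate(s) eliminated).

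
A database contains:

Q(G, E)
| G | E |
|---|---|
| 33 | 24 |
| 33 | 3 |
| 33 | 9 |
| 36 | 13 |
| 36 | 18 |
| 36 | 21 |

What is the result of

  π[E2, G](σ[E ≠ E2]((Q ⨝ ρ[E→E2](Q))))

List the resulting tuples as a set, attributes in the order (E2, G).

ρ[E→E2]: schema becomes (G, E2); tuples unchanged.
Q ⋈ ρ[E→E2](Q) (natural join on G): {(33, 24, 24), (33, 24, 3), (33, 24, 9), (33, 3, 24), (33, 3, 3), (33, 3, 9), (33, 9, 24), (33, 9, 3), (33, 9, 9), (36, 13, 13), (36, 13, 18), (36, 13, 21), (36, 18, 13), (36, 18, 18), (36, 18, 21), (36, 21, 13), (36, 21, 18), (36, 21, 21)}
Selection E ≠ E2: {(33, 24, 3), (33, 24, 9), (33, 3, 24), (33, 3, 9), (33, 9, 24), (33, 9, 3), (36, 13, 18), (36, 13, 21), (36, 18, 13), (36, 18, 21), (36, 21, 13), (36, 21, 18)}
Keep only column(s) E2, G (6 duplicate(s) eliminated): {(13, 36), (18, 36), (21, 36), (24, 33), (3, 33), (9, 33)}

{(13, 36), (18, 36), (21, 36), (24, 33), (3, 33), (9, 33)}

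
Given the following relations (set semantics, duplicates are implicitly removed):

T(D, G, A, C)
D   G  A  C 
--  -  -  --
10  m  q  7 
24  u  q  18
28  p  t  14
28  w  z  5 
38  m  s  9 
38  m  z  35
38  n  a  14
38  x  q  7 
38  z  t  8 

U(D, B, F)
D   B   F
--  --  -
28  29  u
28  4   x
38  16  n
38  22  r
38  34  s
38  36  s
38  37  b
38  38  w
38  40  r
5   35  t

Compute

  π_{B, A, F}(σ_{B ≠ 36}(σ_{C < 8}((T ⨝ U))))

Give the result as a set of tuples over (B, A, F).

{(16, q, n), (22, q, r), (29, z, u), (34, q, s), (37, q, b), (38, q, w), (4, z, x), (40, q, r)}

Natural join on D: {(28, p, t, 14, 29, u), (28, p, t, 14, 4, x), (28, w, z, 5, 29, u), (28, w, z, 5, 4, x), (38, m, s, 9, 16, n), (38, m, s, 9, 22, r), (38, m, s, 9, 34, s), (38, m, s, 9, 36, s), (38, m, s, 9, 37, b), (38, m, s, 9, 38, w), (38, m, s, 9, 40, r), (38, m, z, 35, 16, n), (38, m, z, 35, 22, r), (38, m, z, 35, 34, s), (38, m, z, 35, 36, s), (38, m, z, 35, 37, b), (38, m, z, 35, 38, w), (38, m, z, 35, 40, r), (38, n, a, 14, 16, n), (38, n, a, 14, 22, r), (38, n, a, 14, 34, s), (38, n, a, 14, 36, s), (38, n, a, 14, 37, b), (38, n, a, 14, 38, w), (38, n, a, 14, 40, r), (38, x, q, 7, 16, n), (38, x, q, 7, 22, r), (38, x, q, 7, 34, s), (38, x, q, 7, 36, s), (38, x, q, 7, 37, b), (38, x, q, 7, 38, w), (38, x, q, 7, 40, r), (38, z, t, 8, 16, n), (38, z, t, 8, 22, r), (38, z, t, 8, 34, s), (38, z, t, 8, 36, s), (38, z, t, 8, 37, b), (38, z, t, 8, 38, w), (38, z, t, 8, 40, r)}
σ[C < 8]: keep tuples satisfying C < 8 → {(28, w, z, 5, 29, u), (28, w, z, 5, 4, x), (38, x, q, 7, 16, n), (38, x, q, 7, 22, r), (38, x, q, 7, 34, s), (38, x, q, 7, 36, s), (38, x, q, 7, 37, b), (38, x, q, 7, 38, w), (38, x, q, 7, 40, r)}
σ[B ≠ 36]: keep tuples satisfying B ≠ 36 → {(28, w, z, 5, 29, u), (28, w, z, 5, 4, x), (38, x, q, 7, 16, n), (38, x, q, 7, 22, r), (38, x, q, 7, 34, s), (38, x, q, 7, 37, b), (38, x, q, 7, 38, w), (38, x, q, 7, 40, r)}
Keep only column(s) B, A, F: {(16, q, n), (22, q, r), (29, z, u), (34, q, s), (37, q, b), (38, q, w), (4, z, x), (40, q, r)}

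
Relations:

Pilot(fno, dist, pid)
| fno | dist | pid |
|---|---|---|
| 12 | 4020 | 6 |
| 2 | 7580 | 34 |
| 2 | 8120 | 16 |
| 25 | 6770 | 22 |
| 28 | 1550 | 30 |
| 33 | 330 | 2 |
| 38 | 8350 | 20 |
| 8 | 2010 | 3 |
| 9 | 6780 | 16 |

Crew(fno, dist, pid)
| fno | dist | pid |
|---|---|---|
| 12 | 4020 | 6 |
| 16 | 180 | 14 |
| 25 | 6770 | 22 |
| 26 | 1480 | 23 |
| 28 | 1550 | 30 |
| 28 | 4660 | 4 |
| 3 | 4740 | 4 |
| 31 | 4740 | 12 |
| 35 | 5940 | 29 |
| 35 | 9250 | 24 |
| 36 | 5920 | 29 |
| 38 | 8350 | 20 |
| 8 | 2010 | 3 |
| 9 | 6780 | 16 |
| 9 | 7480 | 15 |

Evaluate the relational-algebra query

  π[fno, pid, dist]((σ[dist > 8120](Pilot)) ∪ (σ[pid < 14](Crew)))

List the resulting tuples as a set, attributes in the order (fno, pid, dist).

Apply σ_{dist > 8120}; surviving tuples: {(38, 8350, 20)}
Apply σ_{pid < 14}; surviving tuples: {(12, 4020, 6), (28, 4660, 4), (3, 4740, 4), (31, 4740, 12), (8, 2010, 3)}
Set union of the two operands is {(12, 4020, 6), (28, 4660, 4), (3, 4740, 4), (31, 4740, 12), (38, 8350, 20), (8, 2010, 3)}.
Projecting to fno, pid, dist: {(12, 6, 4020), (28, 4, 4660), (3, 4, 4740), (31, 12, 4740), (38, 20, 8350), (8, 3, 2010)}

{(12, 6, 4020), (28, 4, 4660), (3, 4, 4740), (31, 12, 4740), (38, 20, 8350), (8, 3, 2010)}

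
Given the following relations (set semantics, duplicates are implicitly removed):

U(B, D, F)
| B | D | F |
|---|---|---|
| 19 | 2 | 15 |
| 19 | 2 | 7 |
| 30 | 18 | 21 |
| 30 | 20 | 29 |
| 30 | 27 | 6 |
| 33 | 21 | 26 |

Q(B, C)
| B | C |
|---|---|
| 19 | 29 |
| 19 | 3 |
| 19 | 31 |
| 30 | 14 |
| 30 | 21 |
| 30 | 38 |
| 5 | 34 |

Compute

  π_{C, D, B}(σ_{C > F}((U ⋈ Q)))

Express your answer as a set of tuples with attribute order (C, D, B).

{(14, 27, 30), (21, 27, 30), (29, 2, 19), (31, 2, 19), (38, 18, 30), (38, 20, 30), (38, 27, 30)}

Natural join on B: {(19, 2, 15, 29), (19, 2, 15, 3), (19, 2, 15, 31), (19, 2, 7, 29), (19, 2, 7, 3), (19, 2, 7, 31), (30, 18, 21, 14), (30, 18, 21, 21), (30, 18, 21, 38), (30, 20, 29, 14), (30, 20, 29, 21), (30, 20, 29, 38), (30, 27, 6, 14), (30, 27, 6, 21), (30, 27, 6, 38)}
σ[C > F]: keep tuples satisfying C > F → {(19, 2, 15, 29), (19, 2, 15, 31), (19, 2, 7, 29), (19, 2, 7, 31), (30, 18, 21, 38), (30, 20, 29, 38), (30, 27, 6, 14), (30, 27, 6, 21), (30, 27, 6, 38)}
Projecting to C, D, B (2 duplicate(s) eliminated): {(14, 27, 30), (21, 27, 30), (29, 2, 19), (31, 2, 19), (38, 18, 30), (38, 20, 30), (38, 27, 30)}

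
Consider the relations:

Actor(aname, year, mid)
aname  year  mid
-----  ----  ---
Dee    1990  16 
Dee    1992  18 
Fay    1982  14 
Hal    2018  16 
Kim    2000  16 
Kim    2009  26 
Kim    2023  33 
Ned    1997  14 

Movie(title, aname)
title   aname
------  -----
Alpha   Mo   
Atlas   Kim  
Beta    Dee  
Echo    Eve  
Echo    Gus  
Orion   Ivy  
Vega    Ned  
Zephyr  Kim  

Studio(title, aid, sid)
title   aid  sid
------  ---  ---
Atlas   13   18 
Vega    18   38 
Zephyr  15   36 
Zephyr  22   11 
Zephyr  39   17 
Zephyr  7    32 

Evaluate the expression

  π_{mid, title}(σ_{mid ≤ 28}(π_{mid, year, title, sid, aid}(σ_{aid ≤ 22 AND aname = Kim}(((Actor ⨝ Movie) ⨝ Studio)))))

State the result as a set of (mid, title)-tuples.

{(16, Atlas), (16, Zephyr), (26, Atlas), (26, Zephyr)}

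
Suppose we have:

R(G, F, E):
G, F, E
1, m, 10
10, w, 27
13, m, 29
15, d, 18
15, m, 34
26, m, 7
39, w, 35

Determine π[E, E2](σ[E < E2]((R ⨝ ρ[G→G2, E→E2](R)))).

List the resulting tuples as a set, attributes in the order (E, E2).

{(10, 29), (10, 34), (27, 35), (29, 34), (7, 10), (7, 29), (7, 34)}

ρ[G→G2, E→E2]: schema becomes (G2, F, E2); tuples unchanged.
Joining R and ρ[G→G2, E→E2](R) on F yields {(1, m, 10, 1, 10), (1, m, 10, 13, 29), (1, m, 10, 15, 34), (1, m, 10, 26, 7), (10, w, 27, 10, 27), (10, w, 27, 39, 35), (13, m, 29, 1, 10), (13, m, 29, 13, 29), (13, m, 29, 15, 34), (13, m, 29, 26, 7), (15, d, 18, 15, 18), (15, m, 34, 1, 10), (15, m, 34, 13, 29), (15, m, 34, 15, 34), (15, m, 34, 26, 7), (26, m, 7, 1, 10), (26, m, 7, 13, 29), (26, m, 7, 15, 34), (26, m, 7, 26, 7), (39, w, 35, 10, 27), (39, w, 35, 39, 35)}.
Selection E < E2: {(1, m, 10, 13, 29), (1, m, 10, 15, 34), (10, w, 27, 39, 35), (13, m, 29, 15, 34), (26, m, 7, 1, 10), (26, m, 7, 13, 29), (26, m, 7, 15, 34)}
π[E, E2]: project onto (E, E2) → {(10, 29), (10, 34), (27, 35), (29, 34), (7, 10), (7, 29), (7, 34)}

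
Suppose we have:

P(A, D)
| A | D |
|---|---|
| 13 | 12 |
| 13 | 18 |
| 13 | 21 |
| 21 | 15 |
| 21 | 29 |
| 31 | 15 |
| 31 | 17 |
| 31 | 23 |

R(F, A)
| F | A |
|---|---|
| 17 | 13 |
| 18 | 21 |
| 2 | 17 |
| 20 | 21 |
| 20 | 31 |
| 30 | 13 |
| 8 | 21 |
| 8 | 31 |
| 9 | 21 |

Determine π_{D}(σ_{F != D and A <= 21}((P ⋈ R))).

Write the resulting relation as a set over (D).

Natural join on A: {(13, 12, 17), (13, 12, 30), (13, 18, 17), (13, 18, 30), (13, 21, 17), (13, 21, 30), (21, 15, 18), (21, 15, 20), (21, 15, 8), (21, 15, 9), (21, 29, 18), (21, 29, 20), (21, 29, 8), (21, 29, 9), (31, 15, 20), (31, 15, 8), (31, 17, 20), (31, 17, 8), (31, 23, 20), (31, 23, 8)}
Filtering on F != D and A <= 21 leaves {(13, 12, 17), (13, 12, 30), (13, 18, 17), (13, 18, 30), (13, 21, 17), (13, 21, 30), (21, 15, 18), (21, 15, 20), (21, 15, 8), (21, 15, 9), (21, 29, 18), (21, 29, 20), (21, 29, 8), (21, 29, 9)}.
π[D]: project onto (D) (9 duplicate(s) eliminated) → {12, 15, 18, 21, 29}

{12, 15, 18, 21, 29}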